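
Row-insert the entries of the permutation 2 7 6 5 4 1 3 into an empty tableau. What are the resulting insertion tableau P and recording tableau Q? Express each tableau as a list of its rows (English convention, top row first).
Insert each entry of the permutation into P by Schensted row insertion, recording in Q the position of each new cell.

Insert 2: appended to row 1. P = [[2]].
Insert 7: appended to row 1. P = [[2, 7]].
Insert 6: 6 bumps 7 from row 1; 7 starts row 2. P = [[2, 6], [7]].
Insert 5: 5 bumps 6 from row 1; 6 bumps 7 from row 2; 7 starts row 3. P = [[2, 5], [6], [7]].
Insert 4: 4 bumps 5 from row 1; 5 bumps 6 from row 2; 6 bumps 7 from row 3; 7 starts row 4. P = [[2, 4], [5], [6], [7]].
Insert 1: 1 bumps 2 from row 1; 2 bumps 5 from row 2; 5 bumps 6 from row 3; 6 bumps 7 from row 4; 7 starts row 5. P = [[1, 4], [2], [5], [6], [7]].
Insert 3: 3 bumps 4 from row 1; 4 appends to row 2. P = [[1, 3], [2, 4], [5], [6], [7]].

So P = [[1, 3], [2, 4], [5], [6], [7]], Q = [[1, 2], [3, 7], [4], [5], [6]].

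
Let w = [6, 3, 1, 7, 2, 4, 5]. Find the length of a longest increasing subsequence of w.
4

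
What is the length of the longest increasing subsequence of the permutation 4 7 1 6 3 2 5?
3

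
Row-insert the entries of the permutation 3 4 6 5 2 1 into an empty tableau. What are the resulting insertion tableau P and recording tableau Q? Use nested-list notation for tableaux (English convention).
Insert each entry of the permutation into P by Schensted row insertion, recording in Q the position of each new cell.

Insert 3: appended to row 1. P = [[3]], Q = [[1]].
Insert 4: appended to row 1. P = [[3, 4]], Q = [[1, 2]].
Insert 6: appended to row 1. P = [[3, 4, 6]], Q = [[1, 2, 3]].
Insert 5: 5 bumps 6 from row 1; 6 starts row 2. P = [[3, 4, 5], [6]], Q = [[1, 2, 3], [4]].
Insert 2: 2 bumps 3 from row 1; 3 bumps 6 from row 2; 6 starts row 3. P = [[2, 4, 5], [3], [6]], Q = [[1, 2, 3], [4], [5]].
Insert 1: 1 bumps 2 from row 1; 2 bumps 3 from row 2; 3 bumps 6 from row 3; 6 starts row 4. P = [[1, 4, 5], [2], [3], [6]], Q = [[1, 2, 3], [4], [5], [6]].

So P = [[1, 4, 5], [2], [3], [6]], Q = [[1, 2, 3], [4], [5], [6]].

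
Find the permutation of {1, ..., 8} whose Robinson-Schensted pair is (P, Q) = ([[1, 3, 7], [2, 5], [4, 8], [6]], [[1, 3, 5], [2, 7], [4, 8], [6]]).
6 4 5 2 8 1 7 3

Reverse the RSK construction: for i from n down to 1, find the cell of Q containing i, remove the entry at that cell from P, and reverse-bump it up through P; the value ejected from row 1 is w(i).

Step i=8: Q has 8 at row 3, column 2; remove 8 from row 3 of P and reverse-bump: 8 enters row 2 and ejects 5; 5 enters row 1 and ejects 3. So w(8) = 3. P is now [[1, 5, 7], [2, 8], [4], [6]].
Step i=7: Q has 7 at row 2, column 2; remove 8 from row 2 of P and reverse-bump: 8 enters row 1 and ejects 7. So w(7) = 7. P is now [[1, 5, 8], [2], [4], [6]].
Step i=6: Q has 6 at row 4, column 1; remove 6 from row 4 of P and reverse-bump: 6 enters row 3 and ejects 4; 4 enters row 2 and ejects 2; 2 enters row 1 and ejects 1. So w(6) = 1. P is now [[2, 5, 8], [4], [6]].
Step i=5: Q has 5 at row 1, column 3; remove that cell from P, ejecting 8. So w(5) = 8. P is now [[2, 5], [4], [6]].
Step i=4: Q has 4 at row 3, column 1; remove 6 from row 3 of P and reverse-bump: 6 enters row 2 and ejects 4; 4 enters row 1 and ejects 2. So w(4) = 2. P is now [[4, 5], [6]].
Step i=3: Q has 3 at row 1, column 2; remove that cell from P, ejecting 5. So w(3) = 5. P is now [[4], [6]].
Step i=2: Q has 2 at row 2, column 1; remove 6 from row 2 of P and reverse-bump: 6 enters row 1 and ejects 4. So w(2) = 4. P is now [[6]].
Step i=1: Q has 1 at row 1, column 1; remove that cell from P, ejecting 6. So w(1) = 6. P is now [].

So w = 6 4 5 2 8 1 7 3.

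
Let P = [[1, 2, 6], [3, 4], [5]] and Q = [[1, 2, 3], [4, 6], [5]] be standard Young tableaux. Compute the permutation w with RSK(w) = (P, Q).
Reverse RSK: for i = n, n-1, ..., 1, locate i in Q, remove the corresponding corner cell from P, and reverse-bump its entry up through P; the value ejected from row 1 is w(i).

So w = 3 5 6 4 1 2.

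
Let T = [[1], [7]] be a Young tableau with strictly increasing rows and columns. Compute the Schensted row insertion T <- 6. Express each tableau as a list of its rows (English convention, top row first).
6 is larger than every entry of row 1, so it is appended to row 1. The new tableau is [[1, 6], [7]].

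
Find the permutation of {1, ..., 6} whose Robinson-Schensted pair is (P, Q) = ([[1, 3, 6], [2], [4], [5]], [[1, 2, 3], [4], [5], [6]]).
Reverse the RSK construction: for i from n down to 1, find the cell of Q containing i, remove the entry at that cell from P, and reverse-bump it up through P; the value ejected from row 1 is w(i).

Step i=6: Q has 6 at row 4, column 1; remove 5 from row 4 of P and reverse-bump: 5 enters row 3 and ejects 4; 4 enters row 2 and ejects 2; 2 enters row 1 and ejects 1. So w(6) = 1. P is now [[2, 3, 6], [4], [5]].
Step i=5: Q has 5 at row 3, column 1; remove 5 from row 3 of P and reverse-bump: 5 enters row 2 and ejects 4; 4 enters row 1 and ejects 3. So w(5) = 3. P is now [[2, 4, 6], [5]].
Step i=4: Q has 4 at row 2, column 1; remove 5 from row 2 of P and reverse-bump: 5 enters row 1 and ejects 4. So w(4) = 4. P is now [[2, 5, 6]].
Step i=3: Q has 3 at row 1, column 3; remove that cell from P, ejecting 6. So w(3) = 6. P is now [[2, 5]].
Step i=2: Q has 2 at row 1, column 2; remove that cell from P, ejecting 5. So w(2) = 5. P is now [[2]].
Step i=1: Q has 1 at row 1, column 1; remove that cell from P, ejecting 2. So w(1) = 2. P is now [].

So w = 2 5 6 4 3 1.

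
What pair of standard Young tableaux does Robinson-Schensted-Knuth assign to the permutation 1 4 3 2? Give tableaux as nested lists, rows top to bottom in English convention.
Insert each entry of the permutation into P by Schensted row insertion, recording in Q the position of each new cell.

Insert 1: appended to row 1. P = [[1]], Q = [[1]].
Insert 4: appended to row 1. P = [[1, 4]], Q = [[1, 2]].
Insert 3: 3 bumps 4 from row 1; 4 starts row 2. P = [[1, 3], [4]], Q = [[1, 2], [3]].
Insert 2: 2 bumps 3 from row 1; 3 bumps 4 from row 2; 4 starts row 3. P = [[1, 2], [3], [4]], Q = [[1, 2], [3], [4]].

So P = [[1, 2], [3], [4]], Q = [[1, 2], [3], [4]].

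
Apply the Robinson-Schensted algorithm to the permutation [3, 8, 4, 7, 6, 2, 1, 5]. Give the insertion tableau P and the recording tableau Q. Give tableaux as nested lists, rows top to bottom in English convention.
Insert each entry of the permutation into P by Schensted row insertion, recording in Q the position of each new cell.

Insert 3: appended to row 1. P = [[3]].
Insert 8: appended to row 1. P = [[3, 8]].
Insert 4: 4 bumps 8 from row 1; 8 starts row 2. P = [[3, 4], [8]].
Insert 7: appended to row 1. P = [[3, 4, 7], [8]].
Insert 6: 6 bumps 7 from row 1; 7 bumps 8 from row 2; 8 starts row 3. P = [[3, 4, 6], [7], [8]].
Insert 2: 2 bumps 3 from row 1; 3 bumps 7 from row 2; 7 bumps 8 from row 3; 8 starts row 4. P = [[2, 4, 6], [3], [7], [8]].
Insert 1: 1 bumps 2 from row 1; 2 bumps 3 from row 2; 3 bumps 7 from row 3; 7 bumps 8 from row 4; 8 starts row 5. P = [[1, 4, 6], [2], [3], [7], [8]].
Insert 5: 5 bumps 6 from row 1; 6 appends to row 2. P = [[1, 4, 5], [2, 6], [3], [7], [8]].

So P = [[1, 4, 5], [2, 6], [3], [7], [8]], Q = [[1, 2, 4], [3, 8], [5], [6], [7]].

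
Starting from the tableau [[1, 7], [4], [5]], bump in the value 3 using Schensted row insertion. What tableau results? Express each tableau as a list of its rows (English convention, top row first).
In row 1, 3 replaces 7 (the leftmost entry greater than 3); 7 is bumped to row 2. 7 is appended to row 2. The new tableau is [[1, 3], [4, 7], [5]].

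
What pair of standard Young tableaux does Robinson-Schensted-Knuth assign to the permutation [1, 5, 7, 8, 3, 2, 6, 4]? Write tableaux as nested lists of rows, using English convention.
Insert each entry of the permutation into P by Schensted row insertion, recording in Q the position of each new cell.

Insert 1: appended to row 1. P = [[1]].
Insert 5: appended to row 1. P = [[1, 5]].
Insert 7: appended to row 1. P = [[1, 5, 7]].
Insert 8: appended to row 1. P = [[1, 5, 7, 8]].
Insert 3: 3 bumps 5 from row 1; 5 starts row 2. P = [[1, 3, 7, 8], [5]].
Insert 2: 2 bumps 3 from row 1; 3 bumps 5 from row 2; 5 starts row 3. P = [[1, 2, 7, 8], [3], [5]].
Insert 6: 6 bumps 7 from row 1; 7 appends to row 2. P = [[1, 2, 6, 8], [3, 7], [5]].
Insert 4: 4 bumps 6 from row 1; 6 bumps 7 from row 2; 7 appends to row 3. P = [[1, 2, 4, 8], [3, 6], [5, 7]].

So P = [[1, 2, 4, 8], [3, 6], [5, 7]], Q = [[1, 2, 3, 4], [5, 7], [6, 8]].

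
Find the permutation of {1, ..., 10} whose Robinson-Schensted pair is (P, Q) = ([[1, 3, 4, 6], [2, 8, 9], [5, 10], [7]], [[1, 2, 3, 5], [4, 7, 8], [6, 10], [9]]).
2 7 8 5 10 3 4 9 1 6

Reverse RSK: for i = n, n-1, ..., 1, locate i in Q, remove the corresponding corner cell from P, and reverse-bump its entry up through P; the value ejected from row 1 is w(i).

So w = 2 7 8 5 10 3 4 9 1 6.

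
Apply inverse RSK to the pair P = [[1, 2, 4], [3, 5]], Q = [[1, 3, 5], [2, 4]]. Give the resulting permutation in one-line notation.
3 1 5 2 4

Reverse the RSK construction: for i from n down to 1, find the cell of Q containing i, remove the entry at that cell from P, and reverse-bump it up through P; the value ejected from row 1 is w(i).

Step i=5: Q has 5 at row 1, column 3; remove that cell from P, ejecting 4. So w(5) = 4. P is now [[1, 2], [3, 5]].
Step i=4: Q has 4 at row 2, column 2; remove 5 from row 2 of P and reverse-bump: 5 enters row 1 and ejects 2. So w(4) = 2. P is now [[1, 5], [3]].
Step i=3: Q has 3 at row 1, column 2; remove that cell from P, ejecting 5. So w(3) = 5. P is now [[1], [3]].
Step i=2: Q has 2 at row 2, column 1; remove 3 from row 2 of P and reverse-bump: 3 enters row 1 and ejects 1. So w(2) = 1. P is now [[3]].
Step i=1: Q has 1 at row 1, column 1; remove that cell from P, ejecting 3. So w(1) = 3. P is now [].

So w = 3 1 5 2 4.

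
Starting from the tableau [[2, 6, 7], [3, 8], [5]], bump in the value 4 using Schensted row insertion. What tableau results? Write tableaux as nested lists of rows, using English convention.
[[2, 4, 7], [3, 6], [5, 8]]

In row 1, 4 replaces 6 (the leftmost entry greater than 4); 6 is bumped to row 2. In row 2, 6 replaces 8 (the leftmost entry greater than 6); 8 is bumped to row 3. 8 is appended to row 3. The new tableau is [[2, 4, 7], [3, 6], [5, 8]].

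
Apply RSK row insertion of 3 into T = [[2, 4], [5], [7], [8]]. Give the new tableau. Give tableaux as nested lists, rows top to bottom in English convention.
[[2, 3], [4], [5], [7], [8]]

In row 1, 3 replaces 4 (the leftmost entry greater than 3); 4 is bumped to row 2. In row 2, 4 replaces 5 (the leftmost entry greater than 4); 5 is bumped to row 3. In row 3, 5 replaces 7 (the leftmost entry greater than 5); 7 is bumped to row 4. In row 4, 7 replaces 8 (the leftmost entry greater than 7); 8 is bumped to row 5. 8 starts a new row 5. The new tableau is [[2, 3], [4], [5], [7], [8]].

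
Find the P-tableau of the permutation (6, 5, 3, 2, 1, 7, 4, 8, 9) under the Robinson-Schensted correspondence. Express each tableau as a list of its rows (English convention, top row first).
After inserting 6: P = [[6]].
After inserting 5: P = [[5], [6]].
After inserting 3: P = [[3], [5], [6]].
After inserting 2: P = [[2], [3], [5], [6]].
After inserting 1: P = [[1], [2], [3], [5], [6]].
After inserting 7: P = [[1, 7], [2], [3], [5], [6]].
After inserting 4: P = [[1, 4], [2, 7], [3], [5], [6]].
After inserting 8: P = [[1, 4, 8], [2, 7], [3], [5], [6]].
After inserting 9: P = [[1, 4, 8, 9], [2, 7], [3], [5], [6]].

So P = [[1, 4, 8, 9], [2, 7], [3], [5], [6]].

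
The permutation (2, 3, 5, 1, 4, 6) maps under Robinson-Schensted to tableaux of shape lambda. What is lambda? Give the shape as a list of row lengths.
Row-insert each entry into an empty tableau.

After inserting 2: P = [[2]].
After inserting 3: P = [[2, 3]].
After inserting 5: P = [[2, 3, 5]].
After inserting 1: P = [[1, 3, 5], [2]].
After inserting 4: P = [[1, 3, 4], [2, 5]].
After inserting 6: P = [[1, 3, 4, 6], [2, 5]].

The final insertion tableau P = [[1, 3, 4, 6], [2, 5]] has shape [4, 2].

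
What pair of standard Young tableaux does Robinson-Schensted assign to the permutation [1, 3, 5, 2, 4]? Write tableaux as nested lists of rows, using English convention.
P = [[1, 2, 4], [3, 5]], Q = [[1, 2, 3], [4, 5]]

Insert each entry of the permutation into P by Schensted row insertion, recording in Q the position of each new cell.

Insert 1: appended to row 1. P = [[1]].
Insert 3: appended to row 1. P = [[1, 3]].
Insert 5: appended to row 1. P = [[1, 3, 5]].
Insert 2: 2 bumps 3 from row 1; 3 starts row 2. P = [[1, 2, 5], [3]].
Insert 4: 4 bumps 5 from row 1; 5 appends to row 2. P = [[1, 2, 4], [3, 5]].

So P = [[1, 2, 4], [3, 5]], Q = [[1, 2, 3], [4, 5]].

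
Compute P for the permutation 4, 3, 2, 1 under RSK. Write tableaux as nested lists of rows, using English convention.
P = [[1], [2], [3], [4]]

Insert 4: appended to row 1. P = [[4]].
Insert 3: 3 bumps 4 from row 1; 4 starts row 2. P = [[3], [4]].
Insert 2: 2 bumps 3 from row 1; 3 bumps 4 from row 2; 4 starts row 3. P = [[2], [3], [4]].
Insert 1: 1 bumps 2 from row 1; 2 bumps 3 from row 2; 3 bumps 4 from row 3; 4 starts row 4. P = [[1], [2], [3], [4]].

So P = [[1], [2], [3], [4]].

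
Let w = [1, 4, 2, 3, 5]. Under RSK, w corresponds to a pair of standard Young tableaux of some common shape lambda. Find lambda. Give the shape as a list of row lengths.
[4, 1]

Row-insert each entry into an empty tableau.

After inserting 1: P = [[1]].
After inserting 4: P = [[1, 4]].
After inserting 2: P = [[1, 2], [4]].
After inserting 3: P = [[1, 2, 3], [4]].
After inserting 5: P = [[1, 2, 3, 5], [4]].

The final insertion tableau P = [[1, 2, 3, 5], [4]] has shape [4, 1].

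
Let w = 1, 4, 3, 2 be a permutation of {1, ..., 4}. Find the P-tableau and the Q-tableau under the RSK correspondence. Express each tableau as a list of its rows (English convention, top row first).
Insert each entry of the permutation into P by Schensted row insertion, recording in Q the position of each new cell.

After inserting 1: P = [[1]].
After inserting 4: P = [[1, 4]].
After inserting 3: P = [[1, 3], [4]].
After inserting 2: P = [[1, 2], [3], [4]].

So P = [[1, 2], [3], [4]], Q = [[1, 2], [3], [4]].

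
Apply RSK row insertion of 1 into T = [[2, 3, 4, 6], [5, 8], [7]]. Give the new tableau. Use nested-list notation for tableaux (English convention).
[[1, 3, 4, 6], [2, 8], [5], [7]]

In row 1, 1 replaces 2 (the leftmost entry greater than 1); 2 is bumped to row 2. In row 2, 2 replaces 5 (the leftmost entry greater than 2); 5 is bumped to row 3. In row 3, 5 replaces 7 (the leftmost entry greater than 5); 7 is bumped to row 4. 7 starts a new row 4. The new tableau is [[1, 3, 4, 6], [2, 8], [5], [7]].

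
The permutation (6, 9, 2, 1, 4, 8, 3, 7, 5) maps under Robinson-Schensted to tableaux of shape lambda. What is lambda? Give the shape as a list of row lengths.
Row-insert each entry into an empty tableau.

After inserting 6: P = [[6]].
After inserting 9: P = [[6, 9]].
After inserting 2: P = [[2, 9], [6]].
After inserting 1: P = [[1, 9], [2], [6]].
After inserting 4: P = [[1, 4], [2, 9], [6]].
After inserting 8: P = [[1, 4, 8], [2, 9], [6]].
After inserting 3: P = [[1, 3, 8], [2, 4], [6, 9]].
After inserting 7: P = [[1, 3, 7], [2, 4, 8], [6, 9]].
After inserting 5: P = [[1, 3, 5], [2, 4, 7], [6, 8], [9]].

The final insertion tableau P = [[1, 3, 5], [2, 4, 7], [6, 8], [9]] has shape [3, 3, 2, 1].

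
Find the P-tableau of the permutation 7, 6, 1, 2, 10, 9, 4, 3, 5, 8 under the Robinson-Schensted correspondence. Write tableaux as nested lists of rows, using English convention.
Insert 7: appended to row 1. P = [[7]].
Insert 6: 6 bumps 7 from row 1; 7 starts row 2. P = [[6], [7]].
Insert 1: 1 bumps 6 from row 1; 6 bumps 7 from row 2; 7 starts row 3. P = [[1], [6], [7]].
Insert 2: appended to row 1. P = [[1, 2], [6], [7]].
Insert 10: appended to row 1. P = [[1, 2, 10], [6], [7]].
Insert 9: 9 bumps 10 from row 1; 10 appends to row 2. P = [[1, 2, 9], [6, 10], [7]].
Insert 4: 4 bumps 9 from row 1; 9 bumps 10 from row 2; 10 appends to row 3. P = [[1, 2, 4], [6, 9], [7, 10]].
Insert 3: 3 bumps 4 from row 1; 4 bumps 6 from row 2; 6 bumps 7 from row 3; 7 starts row 4. P = [[1, 2, 3], [4, 9], [6, 10], [7]].
Insert 5: appended to row 1. P = [[1, 2, 3, 5], [4, 9], [6, 10], [7]].
Insert 8: appended to row 1. P = [[1, 2, 3, 5, 8], [4, 9], [6, 10], [7]].

So P = [[1, 2, 3, 5, 8], [4, 9], [6, 10], [7]].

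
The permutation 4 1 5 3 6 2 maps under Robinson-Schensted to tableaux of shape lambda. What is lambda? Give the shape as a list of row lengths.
[3, 2, 1]

Row-insert each entry into an empty tableau.

After inserting 4: P = [[4]].
After inserting 1: P = [[1], [4]].
After inserting 5: P = [[1, 5], [4]].
After inserting 3: P = [[1, 3], [4, 5]].
After inserting 6: P = [[1, 3, 6], [4, 5]].
After inserting 2: P = [[1, 2, 6], [3, 5], [4]].

The final insertion tableau P = [[1, 2, 6], [3, 5], [4]] has shape [3, 2, 1].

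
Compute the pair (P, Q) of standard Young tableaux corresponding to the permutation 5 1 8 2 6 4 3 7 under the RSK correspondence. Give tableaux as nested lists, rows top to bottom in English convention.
Insert each entry of the permutation into P by Schensted row insertion, recording in Q the position of each new cell.

Insert 5: appended to row 1. P = [[5]].
Insert 1: 1 bumps 5 from row 1; 5 starts row 2. P = [[1], [5]].
Insert 8: appended to row 1. P = [[1, 8], [5]].
Insert 2: 2 bumps 8 from row 1; 8 appends to row 2. P = [[1, 2], [5, 8]].
Insert 6: appended to row 1. P = [[1, 2, 6], [5, 8]].
Insert 4: 4 bumps 6 from row 1; 6 bumps 8 from row 2; 8 starts row 3. P = [[1, 2, 4], [5, 6], [8]].
Insert 3: 3 bumps 4 from row 1; 4 bumps 5 from row 2; 5 bumps 8 from row 3; 8 starts row 4. P = [[1, 2, 3], [4, 6], [5], [8]].
Insert 7: appended to row 1. P = [[1, 2, 3, 7], [4, 6], [5], [8]].

So P = [[1, 2, 3, 7], [4, 6], [5], [8]], Q = [[1, 3, 5, 8], [2, 4], [6], [7]].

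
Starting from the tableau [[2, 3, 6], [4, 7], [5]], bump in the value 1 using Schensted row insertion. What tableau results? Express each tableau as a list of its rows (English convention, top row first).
[[1, 3, 6], [2, 7], [4], [5]]

In row 1, 1 replaces 2 (the leftmost entry greater than 1); 2 is bumped to row 2. In row 2, 2 replaces 4 (the leftmost entry greater than 2); 4 is bumped to row 3. In row 3, 4 replaces 5 (the leftmost entry greater than 4); 5 is bumped to row 4. 5 starts a new row 4. The new tableau is [[1, 3, 6], [2, 7], [4], [5]].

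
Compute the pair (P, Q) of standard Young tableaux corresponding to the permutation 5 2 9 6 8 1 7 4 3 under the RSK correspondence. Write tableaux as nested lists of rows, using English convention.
P = [[1, 3, 7], [2, 4], [5, 6], [8], [9]], Q = [[1, 3, 5], [2, 4], [6, 7], [8], [9]]

Insert each entry of the permutation into P by Schensted row insertion, recording in Q the position of each new cell.

Insert 5: appended to row 1. P = [[5]].
Insert 2: 2 bumps 5 from row 1; 5 starts row 2. P = [[2], [5]].
Insert 9: appended to row 1. P = [[2, 9], [5]].
Insert 6: 6 bumps 9 from row 1; 9 appends to row 2. P = [[2, 6], [5, 9]].
Insert 8: appended to row 1. P = [[2, 6, 8], [5, 9]].
Insert 1: 1 bumps 2 from row 1; 2 bumps 5 from row 2; 5 starts row 3. P = [[1, 6, 8], [2, 9], [5]].
Insert 7: 7 bumps 8 from row 1; 8 bumps 9 from row 2; 9 appends to row 3. P = [[1, 6, 7], [2, 8], [5, 9]].
Insert 4: 4 bumps 6 from row 1; 6 bumps 8 from row 2; 8 bumps 9 from row 3; 9 starts row 4. P = [[1, 4, 7], [2, 6], [5, 8], [9]].
Insert 3: 3 bumps 4 from row 1; 4 bumps 6 from row 2; 6 bumps 8 from row 3; 8 bumps 9 from row 4; 9 starts row 5. P = [[1, 3, 7], [2, 4], [5, 6], [8], [9]].

So P = [[1, 3, 7], [2, 4], [5, 6], [8], [9]], Q = [[1, 3, 5], [2, 4], [6, 7], [8], [9]].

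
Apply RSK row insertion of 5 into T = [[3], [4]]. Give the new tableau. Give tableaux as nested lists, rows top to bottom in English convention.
[[3, 5], [4]]

5 is larger than every entry of row 1, so it is appended to row 1. The new tableau is [[3, 5], [4]].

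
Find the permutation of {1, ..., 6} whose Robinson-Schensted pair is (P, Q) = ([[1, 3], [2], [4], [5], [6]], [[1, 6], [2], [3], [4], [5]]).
Reverse the RSK construction: for i from n down to 1, find the cell of Q containing i, remove the entry at that cell from P, and reverse-bump it up through P; the value ejected from row 1 is w(i).

Step i=6: Q has 6 at row 1, column 2; remove that cell from P, ejecting 3. So w(6) = 3. P is now [[1], [2], [4], [5], [6]].
Step i=5: Q has 5 at row 5, column 1; remove 6 from row 5 of P and reverse-bump: 6 enters row 4 and ejects 5; 5 enters row 3 and ejects 4; 4 enters row 2 and ejects 2; 2 enters row 1 and ejects 1. So w(5) = 1. P is now [[2], [4], [5], [6]].
Step i=4: Q has 4 at row 4, column 1; remove 6 from row 4 of P and reverse-bump: 6 enters row 3 and ejects 5; 5 enters row 2 and ejects 4; 4 enters row 1 and ejects 2. So w(4) = 2. P is now [[4], [5], [6]].
Step i=3: Q has 3 at row 3, column 1; remove 6 from row 3 of P and reverse-bump: 6 enters row 2 and ejects 5; 5 enters row 1 and ejects 4. So w(3) = 4. P is now [[5], [6]].
Step i=2: Q has 2 at row 2, column 1; remove 6 from row 2 of P and reverse-bump: 6 enters row 1 and ejects 5. So w(2) = 5. P is now [[6]].
Step i=1: Q has 1 at row 1, column 1; remove that cell from P, ejecting 6. So w(1) = 6. P is now [].

So w = 6 5 4 2 1 3.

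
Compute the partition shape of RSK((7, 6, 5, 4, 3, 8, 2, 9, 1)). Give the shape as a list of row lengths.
[3, 1, 1, 1, 1, 1, 1]

Row-insert each entry into an empty tableau.

After inserting 7: P = [[7]].
After inserting 6: P = [[6], [7]].
After inserting 5: P = [[5], [6], [7]].
After inserting 4: P = [[4], [5], [6], [7]].
After inserting 3: P = [[3], [4], [5], [6], [7]].
After inserting 8: P = [[3, 8], [4], [5], [6], [7]].
After inserting 2: P = [[2, 8], [3], [4], [5], [6], [7]].
After inserting 9: P = [[2, 8, 9], [3], [4], [5], [6], [7]].
After inserting 1: P = [[1, 8, 9], [2], [3], [4], [5], [6], [7]].

The final insertion tableau P = [[1, 8, 9], [2], [3], [4], [5], [6], [7]] has shape [3, 1, 1, 1, 1, 1, 1].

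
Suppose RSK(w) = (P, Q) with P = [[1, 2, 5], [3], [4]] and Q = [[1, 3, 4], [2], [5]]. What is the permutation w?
Reverse the RSK construction: for i from n down to 1, find the cell of Q containing i, remove the entry at that cell from P, and reverse-bump it up through P; the value ejected from row 1 is w(i).

Step i=5: Q has 5 at row 3, column 1; remove 4 from row 3 of P and reverse-bump: 4 enters row 2 and ejects 3; 3 enters row 1 and ejects 2. So w(5) = 2. P is now [[1, 3, 5], [4]].
Step i=4: Q has 4 at row 1, column 3; remove that cell from P, ejecting 5. So w(4) = 5. P is now [[1, 3], [4]].
Step i=3: Q has 3 at row 1, column 2; remove that cell from P, ejecting 3. So w(3) = 3. P is now [[1], [4]].
Step i=2: Q has 2 at row 2, column 1; remove 4 from row 2 of P and reverse-bump: 4 enters row 1 and ejects 1. So w(2) = 1. P is now [[4]].
Step i=1: Q has 1 at row 1, column 1; remove that cell from P, ejecting 4. So w(1) = 4. P is now [].

So w = 4 1 3 5 2.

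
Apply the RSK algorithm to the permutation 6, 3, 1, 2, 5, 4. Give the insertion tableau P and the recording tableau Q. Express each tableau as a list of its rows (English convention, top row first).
P = [[1, 2, 4], [3, 5], [6]], Q = [[1, 4, 5], [2, 6], [3]]

Insert each entry of the permutation into P by Schensted row insertion, recording in Q the position of each new cell.

After inserting 6: P = [[6]].
After inserting 3: P = [[3], [6]].
After inserting 1: P = [[1], [3], [6]].
After inserting 2: P = [[1, 2], [3], [6]].
After inserting 5: P = [[1, 2, 5], [3], [6]].
After inserting 4: P = [[1, 2, 4], [3, 5], [6]].

So P = [[1, 2, 4], [3, 5], [6]], Q = [[1, 4, 5], [2, 6], [3]].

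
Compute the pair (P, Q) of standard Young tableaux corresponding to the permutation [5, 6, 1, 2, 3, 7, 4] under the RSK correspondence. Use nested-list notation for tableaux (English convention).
P = [[1, 2, 3, 4], [5, 6, 7]], Q = [[1, 2, 5, 6], [3, 4, 7]]

Insert each entry of the permutation into P by Schensted row insertion, recording in Q the position of each new cell.

Insert 5: appended to row 1. P = [[5]].
Insert 6: appended to row 1. P = [[5, 6]].
Insert 1: 1 bumps 5 from row 1; 5 starts row 2. P = [[1, 6], [5]].
Insert 2: 2 bumps 6 from row 1; 6 appends to row 2. P = [[1, 2], [5, 6]].
Insert 3: appended to row 1. P = [[1, 2, 3], [5, 6]].
Insert 7: appended to row 1. P = [[1, 2, 3, 7], [5, 6]].
Insert 4: 4 bumps 7 from row 1; 7 appends to row 2. P = [[1, 2, 3, 4], [5, 6, 7]].

So P = [[1, 2, 3, 4], [5, 6, 7]], Q = [[1, 2, 5, 6], [3, 4, 7]].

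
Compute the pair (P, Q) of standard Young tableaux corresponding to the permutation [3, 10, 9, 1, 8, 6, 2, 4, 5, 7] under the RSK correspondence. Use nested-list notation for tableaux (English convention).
P = [[1, 2, 4, 5, 7], [3, 6], [8], [9], [10]], Q = [[1, 2, 8, 9, 10], [3, 5], [4], [6], [7]]

Insert each entry of the permutation into P by Schensted row insertion, recording in Q the position of each new cell.

Insert 3: appended to row 1. P = [[3]], Q = [[1]].
Insert 10: appended to row 1. P = [[3, 10]], Q = [[1, 2]].
Insert 9: 9 bumps 10 from row 1; 10 starts row 2. P = [[3, 9], [10]], Q = [[1, 2], [3]].
Insert 1: 1 bumps 3 from row 1; 3 bumps 10 from row 2; 10 starts row 3. P = [[1, 9], [3], [10]], Q = [[1, 2], [3], [4]].
Insert 8: 8 bumps 9 from row 1; 9 appends to row 2. P = [[1, 8], [3, 9], [10]], Q = [[1, 2], [3, 5], [4]].
Insert 6: 6 bumps 8 from row 1; 8 bumps 9 from row 2; 9 bumps 10 from row 3; 10 starts row 4. P = [[1, 6], [3, 8], [9], [10]], Q = [[1, 2], [3, 5], [4], [6]].
Insert 2: 2 bumps 6 from row 1; 6 bumps 8 from row 2; 8 bumps 9 from row 3; 9 bumps 10 from row 4; 10 starts row 5. P = [[1, 2], [3, 6], [8], [9], [10]], Q = [[1, 2], [3, 5], [4], [6], [7]].
Insert 4: appended to row 1. P = [[1, 2, 4], [3, 6], [8], [9], [10]], Q = [[1, 2, 8], [3, 5], [4], [6], [7]].
Insert 5: appended to row 1. P = [[1, 2, 4, 5], [3, 6], [8], [9], [10]], Q = [[1, 2, 8, 9], [3, 5], [4], [6], [7]].
Insert 7: appended to row 1. P = [[1, 2, 4, 5, 7], [3, 6], [8], [9], [10]], Q = [[1, 2, 8, 9, 10], [3, 5], [4], [6], [7]].

So P = [[1, 2, 4, 5, 7], [3, 6], [8], [9], [10]], Q = [[1, 2, 8, 9, 10], [3, 5], [4], [6], [7]].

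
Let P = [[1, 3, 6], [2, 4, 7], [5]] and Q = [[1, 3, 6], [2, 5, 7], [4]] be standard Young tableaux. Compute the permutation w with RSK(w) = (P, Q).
Reverse the RSK construction: for i from n down to 1, find the cell of Q containing i, remove the entry at that cell from P, and reverse-bump it up through P; the value ejected from row 1 is w(i).

Step i=7: Q has 7 at row 2, column 3; remove 7 from row 2 of P and reverse-bump: 7 enters row 1 and ejects 6. So w(7) = 6. P is now [[1, 3, 7], [2, 4], [5]].
Step i=6: Q has 6 at row 1, column 3; remove that cell from P, ejecting 7. So w(6) = 7. P is now [[1, 3], [2, 4], [5]].
Step i=5: Q has 5 at row 2, column 2; remove 4 from row 2 of P and reverse-bump: 4 enters row 1 and ejects 3. So w(5) = 3. P is now [[1, 4], [2], [5]].
Step i=4: Q has 4 at row 3, column 1; remove 5 from row 3 of P and reverse-bump: 5 enters row 2 and ejects 2; 2 enters row 1 and ejects 1. So w(4) = 1. P is now [[2, 4], [5]].
Step i=3: Q has 3 at row 1, column 2; remove that cell from P, ejecting 4. So w(3) = 4. P is now [[2], [5]].
Step i=2: Q has 2 at row 2, column 1; remove 5 from row 2 of P and reverse-bump: 5 enters row 1 and ejects 2. So w(2) = 2. P is now [[5]].
Step i=1: Q has 1 at row 1, column 1; remove that cell from P, ejecting 5. So w(1) = 5. P is now [].

So w = 5 2 4 1 3 7 6.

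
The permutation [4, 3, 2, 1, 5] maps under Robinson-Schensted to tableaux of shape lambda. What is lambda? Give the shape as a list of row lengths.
RSK row insertion gives P = [[1, 5], [2], [3], [4]], which has shape [2, 1, 1, 1].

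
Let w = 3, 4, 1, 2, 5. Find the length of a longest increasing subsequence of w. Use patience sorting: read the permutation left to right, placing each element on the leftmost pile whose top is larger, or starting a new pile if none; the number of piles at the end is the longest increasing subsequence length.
3

3: new pile. tops = [3]
4: new pile. tops = [3, 4]
1: onto pile 1 (replacing 3). tops = [1, 4]
2: onto pile 2 (replacing 4). tops = [1, 2]
5: new pile. tops = [1, 2, 5]

3 piles, so the longest increasing subsequence has length 3.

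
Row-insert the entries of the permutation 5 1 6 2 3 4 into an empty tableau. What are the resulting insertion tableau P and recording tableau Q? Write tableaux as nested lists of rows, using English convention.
P = [[1, 2, 3, 4], [5, 6]], Q = [[1, 3, 5, 6], [2, 4]]

Insert each entry of the permutation into P by Schensted row insertion, recording in Q the position of each new cell.

Insert 5: appended to row 1. P = [[5]].
Insert 1: 1 bumps 5 from row 1; 5 starts row 2. P = [[1], [5]].
Insert 6: appended to row 1. P = [[1, 6], [5]].
Insert 2: 2 bumps 6 from row 1; 6 appends to row 2. P = [[1, 2], [5, 6]].
Insert 3: appended to row 1. P = [[1, 2, 3], [5, 6]].
Insert 4: appended to row 1. P = [[1, 2, 3, 4], [5, 6]].

So P = [[1, 2, 3, 4], [5, 6]], Q = [[1, 3, 5, 6], [2, 4]].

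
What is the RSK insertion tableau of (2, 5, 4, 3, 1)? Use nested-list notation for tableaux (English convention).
P = [[1, 3], [2], [4], [5]]

Insert 2: appended to row 1. P = [[2]].
Insert 5: appended to row 1. P = [[2, 5]].
Insert 4: 4 bumps 5 from row 1; 5 starts row 2. P = [[2, 4], [5]].
Insert 3: 3 bumps 4 from row 1; 4 bumps 5 from row 2; 5 starts row 3. P = [[2, 3], [4], [5]].
Insert 1: 1 bumps 2 from row 1; 2 bumps 4 from row 2; 4 bumps 5 from row 3; 5 starts row 4. P = [[1, 3], [2], [4], [5]].

So P = [[1, 3], [2], [4], [5]].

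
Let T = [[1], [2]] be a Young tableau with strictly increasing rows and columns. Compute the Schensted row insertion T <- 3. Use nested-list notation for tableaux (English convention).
3 is larger than every entry of row 1, so it is appended to row 1. The new tableau is [[1, 3], [2]].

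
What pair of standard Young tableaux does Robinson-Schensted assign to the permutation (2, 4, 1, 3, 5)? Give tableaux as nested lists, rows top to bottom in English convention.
P = [[1, 3, 5], [2, 4]], Q = [[1, 2, 5], [3, 4]]

Insert each entry of the permutation into P by Schensted row insertion, recording in Q the position of each new cell.

After inserting 2: P = [[2]].
After inserting 4: P = [[2, 4]].
After inserting 1: P = [[1, 4], [2]].
After inserting 3: P = [[1, 3], [2, 4]].
After inserting 5: P = [[1, 3, 5], [2, 4]].

So P = [[1, 3, 5], [2, 4]], Q = [[1, 2, 5], [3, 4]].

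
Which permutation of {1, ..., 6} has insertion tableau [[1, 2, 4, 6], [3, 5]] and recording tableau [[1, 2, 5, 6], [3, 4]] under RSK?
Reverse the RSK construction: for i from n down to 1, find the cell of Q containing i, remove the entry at that cell from P, and reverse-bump it up through P; the value ejected from row 1 is w(i).

Step i=6: Q has 6 at row 1, column 4; remove that cell from P, ejecting 6. So w(6) = 6. P is now [[1, 2, 4], [3, 5]].
Step i=5: Q has 5 at row 1, column 3; remove that cell from P, ejecting 4. So w(5) = 4. P is now [[1, 2], [3, 5]].
Step i=4: Q has 4 at row 2, column 2; remove 5 from row 2 of P and reverse-bump: 5 enters row 1 and ejects 2. So w(4) = 2. P is now [[1, 5], [3]].
Step i=3: Q has 3 at row 2, column 1; remove 3 from row 2 of P and reverse-bump: 3 enters row 1 and ejects 1. So w(3) = 1. P is now [[3, 5]].
Step i=2: Q has 2 at row 1, column 2; remove that cell from P, ejecting 5. So w(2) = 5. P is now [[3]].
Step i=1: Q has 1 at row 1, column 1; remove that cell from P, ejecting 3. So w(1) = 3. P is now [].

So w = 3 5 1 2 4 6.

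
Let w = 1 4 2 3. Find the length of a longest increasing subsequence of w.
3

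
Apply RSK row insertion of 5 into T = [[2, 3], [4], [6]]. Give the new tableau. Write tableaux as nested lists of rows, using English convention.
[[2, 3, 5], [4], [6]]

5 is larger than every entry of row 1, so it is appended to row 1. The new tableau is [[2, 3, 5], [4], [6]].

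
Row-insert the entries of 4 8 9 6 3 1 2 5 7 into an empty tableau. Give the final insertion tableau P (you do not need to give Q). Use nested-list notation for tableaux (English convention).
Insert 4: appended to row 1. P = [[4]].
Insert 8: appended to row 1. P = [[4, 8]].
Insert 9: appended to row 1. P = [[4, 8, 9]].
Insert 6: 6 bumps 8 from row 1; 8 starts row 2. P = [[4, 6, 9], [8]].
Insert 3: 3 bumps 4 from row 1; 4 bumps 8 from row 2; 8 starts row 3. P = [[3, 6, 9], [4], [8]].
Insert 1: 1 bumps 3 from row 1; 3 bumps 4 from row 2; 4 bumps 8 from row 3; 8 starts row 4. P = [[1, 6, 9], [3], [4], [8]].
Insert 2: 2 bumps 6 from row 1; 6 appends to row 2. P = [[1, 2, 9], [3, 6], [4], [8]].
Insert 5: 5 bumps 9 from row 1; 9 appends to row 2. P = [[1, 2, 5], [3, 6, 9], [4], [8]].
Insert 7: appended to row 1. P = [[1, 2, 5, 7], [3, 6, 9], [4], [8]].

So P = [[1, 2, 5, 7], [3, 6, 9], [4], [8]].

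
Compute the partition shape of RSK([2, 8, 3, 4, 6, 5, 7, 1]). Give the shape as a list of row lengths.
Row-insert each entry into an empty tableau.

After inserting 2: P = [[2]].
After inserting 8: P = [[2, 8]].
After inserting 3: P = [[2, 3], [8]].
After inserting 4: P = [[2, 3, 4], [8]].
After inserting 6: P = [[2, 3, 4, 6], [8]].
After inserting 5: P = [[2, 3, 4, 5], [6], [8]].
After inserting 7: P = [[2, 3, 4, 5, 7], [6], [8]].
After inserting 1: P = [[1, 3, 4, 5, 7], [2], [6], [8]].

The final insertion tableau P = [[1, 3, 4, 5, 7], [2], [6], [8]] has shape [5, 1, 1, 1].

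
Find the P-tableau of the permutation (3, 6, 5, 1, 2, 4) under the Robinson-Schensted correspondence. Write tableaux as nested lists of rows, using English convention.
P = [[1, 2, 4], [3, 5], [6]]

After inserting 3: P = [[3]].
After inserting 6: P = [[3, 6]].
After inserting 5: P = [[3, 5], [6]].
After inserting 1: P = [[1, 5], [3], [6]].
After inserting 2: P = [[1, 2], [3, 5], [6]].
After inserting 4: P = [[1, 2, 4], [3, 5], [6]].

So P = [[1, 2, 4], [3, 5], [6]].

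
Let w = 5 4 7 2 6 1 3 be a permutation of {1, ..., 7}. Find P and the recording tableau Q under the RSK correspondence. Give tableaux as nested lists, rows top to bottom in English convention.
Insert each entry of the permutation into P by Schensted row insertion, recording in Q the position of each new cell.

Insert 5: appended to row 1. P = [[5]], Q = [[1]].
Insert 4: 4 bumps 5 from row 1; 5 starts row 2. P = [[4], [5]], Q = [[1], [2]].
Insert 7: appended to row 1. P = [[4, 7], [5]], Q = [[1, 3], [2]].
Insert 2: 2 bumps 4 from row 1; 4 bumps 5 from row 2; 5 starts row 3. P = [[2, 7], [4], [5]], Q = [[1, 3], [2], [4]].
Insert 6: 6 bumps 7 from row 1; 7 appends to row 2. P = [[2, 6], [4, 7], [5]], Q = [[1, 3], [2, 5], [4]].
Insert 1: 1 bumps 2 from row 1; 2 bumps 4 from row 2; 4 bumps 5 from row 3; 5 starts row 4. P = [[1, 6], [2, 7], [4], [5]], Q = [[1, 3], [2, 5], [4], [6]].
Insert 3: 3 bumps 6 from row 1; 6 bumps 7 from row 2; 7 appends to row 3. P = [[1, 3], [2, 6], [4, 7], [5]], Q = [[1, 3], [2, 5], [4, 7], [6]].

So P = [[1, 3], [2, 6], [4, 7], [5]], Q = [[1, 3], [2, 5], [4, 7], [6]].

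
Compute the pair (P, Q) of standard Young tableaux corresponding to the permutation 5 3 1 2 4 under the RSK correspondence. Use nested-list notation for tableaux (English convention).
P = [[1, 2, 4], [3], [5]], Q = [[1, 4, 5], [2], [3]]

Insert each entry of the permutation into P by Schensted row insertion, recording in Q the position of each new cell.

After inserting 5: P = [[5]].
After inserting 3: P = [[3], [5]].
After inserting 1: P = [[1], [3], [5]].
After inserting 2: P = [[1, 2], [3], [5]].
After inserting 4: P = [[1, 2, 4], [3], [5]].

So P = [[1, 2, 4], [3], [5]], Q = [[1, 4, 5], [2], [3]].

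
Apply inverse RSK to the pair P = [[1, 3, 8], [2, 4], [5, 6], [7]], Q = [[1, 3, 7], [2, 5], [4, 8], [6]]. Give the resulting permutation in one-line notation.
Reverse the RSK construction: for i from n down to 1, find the cell of Q containing i, remove the entry at that cell from P, and reverse-bump it up through P; the value ejected from row 1 is w(i).

Step i=8: Q has 8 at row 3, column 2; remove 6 from row 3 of P and reverse-bump: 6 enters row 2 and ejects 4; 4 enters row 1 and ejects 3. So w(8) = 3. P is now [[1, 4, 8], [2, 6], [5], [7]].
Step i=7: Q has 7 at row 1, column 3; remove that cell from P, ejecting 8. So w(7) = 8. P is now [[1, 4], [2, 6], [5], [7]].
Step i=6: Q has 6 at row 4, column 1; remove 7 from row 4 of P and reverse-bump: 7 enters row 3 and ejects 5; 5 enters row 2 and ejects 2; 2 enters row 1 and ejects 1. So w(6) = 1. P is now [[2, 4], [5, 6], [7]].
Step i=5: Q has 5 at row 2, column 2; remove 6 from row 2 of P and reverse-bump: 6 enters row 1 and ejects 4. So w(5) = 4. P is now [[2, 6], [5], [7]].
Step i=4: Q has 4 at row 3, column 1; remove 7 from row 3 of P and reverse-bump: 7 enters row 2 and ejects 5; 5 enters row 1 and ejects 2. So w(4) = 2. P is now [[5, 6], [7]].
Step i=3: Q has 3 at row 1, column 2; remove that cell from P, ejecting 6. So w(3) = 6. P is now [[5], [7]].
Step i=2: Q has 2 at row 2, column 1; remove 7 from row 2 of P and reverse-bump: 7 enters row 1 and ejects 5. So w(2) = 5. P is now [[7]].
Step i=1: Q has 1 at row 1, column 1; remove that cell from P, ejecting 7. So w(1) = 7. P is now [].

So w = 7 5 6 2 4 1 8 3.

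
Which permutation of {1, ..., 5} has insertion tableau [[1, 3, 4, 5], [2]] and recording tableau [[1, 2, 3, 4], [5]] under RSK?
2 3 4 5 1

Reverse the RSK construction: for i from n down to 1, find the cell of Q containing i, remove the entry at that cell from P, and reverse-bump it up through P; the value ejected from row 1 is w(i).

Step i=5: Q has 5 at row 2, column 1; remove 2 from row 2 of P and reverse-bump: 2 enters row 1 and ejects 1. So w(5) = 1. P is now [[2, 3, 4, 5]].
Step i=4: Q has 4 at row 1, column 4; remove that cell from P, ejecting 5. So w(4) = 5. P is now [[2, 3, 4]].
Step i=3: Q has 3 at row 1, column 3; remove that cell from P, ejecting 4. So w(3) = 4. P is now [[2, 3]].
Step i=2: Q has 2 at row 1, column 2; remove that cell from P, ejecting 3. So w(2) = 3. P is now [[2]].
Step i=1: Q has 1 at row 1, column 1; remove that cell from P, ejecting 2. So w(1) = 2. P is now [].

So w = 2 3 4 5 1.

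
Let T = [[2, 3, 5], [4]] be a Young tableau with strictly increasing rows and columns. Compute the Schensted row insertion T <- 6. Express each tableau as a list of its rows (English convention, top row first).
6 is larger than every entry of row 1, so it is appended to row 1. The new tableau is [[2, 3, 5, 6], [4]].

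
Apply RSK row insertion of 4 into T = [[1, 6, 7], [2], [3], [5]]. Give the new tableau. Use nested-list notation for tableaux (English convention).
[[1, 4, 7], [2, 6], [3], [5]]

In row 1, 4 replaces 6 (the leftmost entry greater than 4); 6 is bumped to row 2. 6 is appended to row 2. The new tableau is [[1, 4, 7], [2, 6], [3], [5]].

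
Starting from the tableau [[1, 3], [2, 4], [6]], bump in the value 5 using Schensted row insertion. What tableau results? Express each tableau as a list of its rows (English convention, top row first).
[[1, 3, 5], [2, 4], [6]]

5 is larger than every entry of row 1, so it is appended to row 1. The new tableau is [[1, 3, 5], [2, 4], [6]].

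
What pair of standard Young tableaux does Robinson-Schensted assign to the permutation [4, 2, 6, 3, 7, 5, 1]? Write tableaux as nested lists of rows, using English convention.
Insert each entry of the permutation into P by Schensted row insertion, recording in Q the position of each new cell.

Insert 4: appended to row 1. P = [[4]].
Insert 2: 2 bumps 4 from row 1; 4 starts row 2. P = [[2], [4]].
Insert 6: appended to row 1. P = [[2, 6], [4]].
Insert 3: 3 bumps 6 from row 1; 6 appends to row 2. P = [[2, 3], [4, 6]].
Insert 7: appended to row 1. P = [[2, 3, 7], [4, 6]].
Insert 5: 5 bumps 7 from row 1; 7 appends to row 2. P = [[2, 3, 5], [4, 6, 7]].
Insert 1: 1 bumps 2 from row 1; 2 bumps 4 from row 2; 4 starts row 3. P = [[1, 3, 5], [2, 6, 7], [4]].

So P = [[1, 3, 5], [2, 6, 7], [4]], Q = [[1, 3, 5], [2, 4, 6], [7]].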